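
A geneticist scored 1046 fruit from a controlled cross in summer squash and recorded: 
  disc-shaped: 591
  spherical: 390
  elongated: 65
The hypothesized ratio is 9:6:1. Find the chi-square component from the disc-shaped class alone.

0.012

Total ratio parts = 16. Expected numbers out of 1046:
  disc-shaped: 1046 × 9/16 = 588.375
  spherical: 1046 × 6/16 = 392.25
  elongated: 1046 × 1/16 = 65.375
Contribution of disc-shaped: (591 − 588.375)² / 588.375 = 0.0117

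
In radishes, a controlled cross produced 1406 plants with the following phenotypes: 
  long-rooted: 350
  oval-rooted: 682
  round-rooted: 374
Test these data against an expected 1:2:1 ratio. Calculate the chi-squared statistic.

2.074

Expected counts for N = 1406 under a 1:2:1 ratio (total parts = 4):
  long-rooted: 1406 × 1/4 = 351.5
  oval-rooted: 1406 × 2/4 = 703
  round-rooted: 1406 × 1/4 = 351.5
χ² = Σ (O − E)² / E
  long-rooted: (350 − 351.5)² / 351.5 = 0.0064
  oval-rooted: (682 − 703)² / 703 = 0.6273
  round-rooted: (374 − 351.5)² / 351.5 = 1.4403
χ² = 0.0064 + 0.6273 + 1.4403 = 2.074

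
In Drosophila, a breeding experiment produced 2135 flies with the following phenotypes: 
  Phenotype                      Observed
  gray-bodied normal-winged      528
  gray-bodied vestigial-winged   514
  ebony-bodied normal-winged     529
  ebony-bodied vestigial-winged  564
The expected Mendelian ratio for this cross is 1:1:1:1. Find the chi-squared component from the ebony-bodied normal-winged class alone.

The 1:1:1:1 ratio has 4 parts, so with N = 2135 the expected counts are:
  gray-bodied normal-winged: 2135 × 1/4 = 533.75
  gray-bodied vestigial-winged: 2135 × 1/4 = 533.75
  ebony-bodied normal-winged: 2135 × 1/4 = 533.75
  ebony-bodied vestigial-winged: 2135 × 1/4 = 533.75
Contribution of ebony-bodied normal-winged: (529 − 533.75)² / 533.75 = 0.0423

0.042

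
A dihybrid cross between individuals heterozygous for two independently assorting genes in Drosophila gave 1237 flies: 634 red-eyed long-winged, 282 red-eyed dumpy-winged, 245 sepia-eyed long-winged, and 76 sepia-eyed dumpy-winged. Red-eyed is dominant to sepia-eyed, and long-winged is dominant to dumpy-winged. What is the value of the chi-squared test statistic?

17.055

A dihybrid F₂ with independent assortment and complete dominance at both loci gives a 9:3:3:1 phenotypic ratio.
Total ratio parts = 16. Expected numbers out of 1237:
  red-eyed long-winged: 1237 × 9/16 = 695.8125
  red-eyed dumpy-winged: 1237 × 3/16 = 231.9375
  sepia-eyed long-winged: 1237 × 3/16 = 231.9375
  sepia-eyed dumpy-winged: 1237 × 1/16 = 77.3125
χ² = Σ (O − E)² / E
  red-eyed long-winged: (634 − 695.8125)² / 695.8125 = 5.4911
  red-eyed dumpy-winged: (282 − 231.9375)² / 231.9375 = 10.8057
  sepia-eyed long-winged: (245 − 231.9375)² / 231.9375 = 0.7357
  sepia-eyed dumpy-winged: (76 − 77.3125)² / 77.3125 = 0.0223
χ² = 5.4911 + 10.8057 + 0.7357 + 0.0223 = 17.0548 ≈ 17.055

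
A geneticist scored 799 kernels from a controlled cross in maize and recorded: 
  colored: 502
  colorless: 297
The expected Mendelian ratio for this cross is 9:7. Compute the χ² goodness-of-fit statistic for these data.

Expected counts for N = 799 under a 9:7 ratio (total parts = 16):
  colored: 799 × 9/16 = 449.4375
  colorless: 799 × 7/16 = 349.5625
χ² = Σ (O − E)² / E
  colored: (502 − 449.4375)² / 449.4375 = 6.1473
  colorless: (297 − 349.5625)² / 349.5625 = 7.9036
χ² = 6.1473 + 7.9036 = 14.0509 ≈ 14.051

14.051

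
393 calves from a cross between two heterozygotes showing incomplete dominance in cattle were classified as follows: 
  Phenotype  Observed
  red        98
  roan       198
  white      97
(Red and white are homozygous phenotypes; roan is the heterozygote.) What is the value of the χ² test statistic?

0.028

With incomplete dominance, a heterozygote × heterozygote cross gives a 1:2:1 phenotypic ratio.
Total ratio parts = 4. Expected numbers out of 393:
  red: 393 × 1/4 = 98.25
  roan: 393 × 2/4 = 196.5
  white: 393 × 1/4 = 98.25
χ² = Σ (O − E)² / E
  red: (98 − 98.25)² / 98.25 = 0.0006
  roan: (198 − 196.5)² / 196.5 = 0.0115
  white: (97 − 98.25)² / 98.25 = 0.0159
χ² = 0.0006 + 0.0115 + 0.0159 = 0.028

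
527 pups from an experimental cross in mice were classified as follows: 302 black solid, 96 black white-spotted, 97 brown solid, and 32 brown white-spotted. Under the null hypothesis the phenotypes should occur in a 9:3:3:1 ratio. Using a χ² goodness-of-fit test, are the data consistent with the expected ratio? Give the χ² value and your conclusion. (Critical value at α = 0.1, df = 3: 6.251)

0.244; consistent

The 9:3:3:1 ratio has 16 parts, so with N = 527 the expected counts are:
  black solid: 527 × 9/16 = 296.4375
  black white-spotted: 527 × 3/16 = 98.8125
  brown solid: 527 × 3/16 = 98.8125
  brown white-spotted: 527 × 1/16 = 32.9375
χ² = Σ (O − E)² / E
  black solid: (302 − 296.4375)² / 296.4375 = 0.1044
  black white-spotted: (96 − 98.8125)² / 98.8125 = 0.0801
  brown solid: (97 − 98.8125)² / 98.8125 = 0.0332
  brown white-spotted: (32 − 32.9375)² / 32.9375 = 0.0267
χ² = 0.1044 + 0.0801 + 0.0332 + 0.0267 = 0.2444 ≈ 0.244
Degrees of freedom = 4 − 1 = 3; critical value at α = 0.1 is 6.251.
Since 0.244 < 6.251, we fail to reject the null hypothesis — the data are consistent with the 9:3:3:1 ratio.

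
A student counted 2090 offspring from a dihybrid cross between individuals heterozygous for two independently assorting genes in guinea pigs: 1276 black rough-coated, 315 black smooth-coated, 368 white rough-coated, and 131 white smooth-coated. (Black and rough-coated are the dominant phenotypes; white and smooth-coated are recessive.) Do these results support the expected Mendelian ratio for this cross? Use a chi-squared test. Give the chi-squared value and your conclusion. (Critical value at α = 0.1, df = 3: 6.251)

A dihybrid F₂ with independent assortment and complete dominance at both loci gives a 9:3:3:1 phenotypic ratio.
Expected counts for N = 2090 under a 9:3:3:1 ratio (total parts = 16):
  black rough-coated: 2090 × 9/16 = 1175.625
  black smooth-coated: 2090 × 3/16 = 391.875
  white rough-coated: 2090 × 3/16 = 391.875
  white smooth-coated: 2090 × 1/16 = 130.625
χ² = Σ (O − E)² / E
  black rough-coated: (1276 − 1175.625)² / 1175.625 = 8.5700
  black smooth-coated: (315 − 391.875)² / 391.875 = 15.0807
  white rough-coated: (368 − 391.875)² / 391.875 = 1.4546
  white smooth-coated: (131 − 130.625)² / 130.625 = 0.0011
χ² = 8.5700 + 15.0807 + 1.4546 + 0.0011 = 25.1064 ≈ 25.106
Degrees of freedom = 4 − 1 = 3; critical value at α = 0.1 is 6.251.
Since 25.106 > 6.251, we reject the null hypothesis — the data do not fit the 9:3:3:1 ratio.

25.106; not consistent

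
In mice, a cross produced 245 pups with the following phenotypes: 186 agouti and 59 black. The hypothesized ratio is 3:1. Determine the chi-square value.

Total ratio parts = 4. Expected numbers out of 245:
  agouti: 245 × 3/4 = 183.75
  black: 245 × 1/4 = 61.25
χ² = Σ (O − E)² / E
  agouti: (186 − 183.75)² / 183.75 = 0.0276
  black: (59 − 61.25)² / 61.25 = 0.0827
χ² = 0.0276 + 0.0827 = 0.1103 ≈ 0.110

0.110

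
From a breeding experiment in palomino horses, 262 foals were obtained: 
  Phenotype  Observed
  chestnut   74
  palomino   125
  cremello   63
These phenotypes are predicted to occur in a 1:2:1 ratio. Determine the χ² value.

1.473

The 1:2:1 ratio has 4 parts, so with N = 262 the expected counts are:
  chestnut: 262 × 1/4 = 65.5
  palomino: 262 × 2/4 = 131
  cremello: 262 × 1/4 = 65.5
χ² = Σ (O − E)² / E
  chestnut: (74 − 65.5)² / 65.5 = 1.1031
  palomino: (125 − 131)² / 131 = 0.2748
  cremello: (63 − 65.5)² / 65.5 = 0.0954
χ² = 1.1031 + 0.2748 + 0.0954 = 1.4733 ≈ 1.473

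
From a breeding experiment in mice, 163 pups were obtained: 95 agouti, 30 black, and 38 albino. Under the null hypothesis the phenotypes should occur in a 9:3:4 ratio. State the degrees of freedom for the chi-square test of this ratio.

A goodness-of-fit test with 3 phenotype classes has df = 3 − 1 = 2.

2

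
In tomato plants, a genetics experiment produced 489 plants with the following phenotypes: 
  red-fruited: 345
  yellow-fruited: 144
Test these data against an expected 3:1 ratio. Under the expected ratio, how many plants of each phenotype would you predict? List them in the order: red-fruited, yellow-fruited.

366.75, 122.25

Total ratio parts = 4. Expected numbers out of 489:
  red-fruited: 489 × 3/4 = 366.75
  yellow-fruited: 489 × 1/4 = 122.25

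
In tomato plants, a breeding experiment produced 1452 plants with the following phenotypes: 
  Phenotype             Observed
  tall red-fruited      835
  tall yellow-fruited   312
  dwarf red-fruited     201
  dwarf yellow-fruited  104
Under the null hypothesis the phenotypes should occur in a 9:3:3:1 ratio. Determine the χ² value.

26.793

The 9:3:3:1 ratio has 16 parts, so with N = 1452 the expected counts are:
  tall red-fruited: 1452 × 9/16 = 816.75
  tall yellow-fruited: 1452 × 3/16 = 272.25
  dwarf red-fruited: 1452 × 3/16 = 272.25
  dwarf yellow-fruited: 1452 × 1/16 = 90.75
χ² = Σ (O − E)² / E
  tall red-fruited: (835 − 816.75)² / 816.75 = 0.4078
  tall yellow-fruited: (312 − 272.25)² / 272.25 = 5.8037
  dwarf red-fruited: (201 − 272.25)² / 272.25 = 18.6467
  dwarf yellow-fruited: (104 − 90.75)² / 90.75 = 1.9346
χ² = 0.4078 + 5.8037 + 18.6467 + 1.9346 = 26.7928 ≈ 26.793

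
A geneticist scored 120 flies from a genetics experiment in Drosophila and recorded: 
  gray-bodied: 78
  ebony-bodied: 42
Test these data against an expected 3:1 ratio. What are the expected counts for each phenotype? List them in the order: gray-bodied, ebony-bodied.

90, 30

Under the 3:1 hypothesis (Σ ratio = 4, N = 120):
  gray-bodied: 120 × 3/4 = 90
  ebony-bodied: 120 × 1/4 = 30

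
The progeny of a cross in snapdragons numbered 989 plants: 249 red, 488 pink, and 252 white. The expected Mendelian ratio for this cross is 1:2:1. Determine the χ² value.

0.189

The 1:2:1 ratio has 4 parts, so with N = 989 the expected counts are:
  red: 989 × 1/4 = 247.25
  pink: 989 × 2/4 = 494.5
  white: 989 × 1/4 = 247.25
χ² = Σ (O − E)² / E
  red: (249 − 247.25)² / 247.25 = 0.0124
  pink: (488 − 494.5)² / 494.5 = 0.0854
  white: (252 − 247.25)² / 247.25 = 0.0913
χ² = 0.0124 + 0.0854 + 0.0913 = 0.1891 ≈ 0.189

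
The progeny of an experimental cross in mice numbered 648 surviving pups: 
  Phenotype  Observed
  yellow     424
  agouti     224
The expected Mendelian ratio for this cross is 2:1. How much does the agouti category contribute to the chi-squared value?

0.296

Under the 2:1 hypothesis (Σ ratio = 3, N = 648):
  yellow: 648 × 2/3 = 432
  agouti: 648 × 1/3 = 216
Contribution of agouti: (224 − 216)² / 216 = 0.2963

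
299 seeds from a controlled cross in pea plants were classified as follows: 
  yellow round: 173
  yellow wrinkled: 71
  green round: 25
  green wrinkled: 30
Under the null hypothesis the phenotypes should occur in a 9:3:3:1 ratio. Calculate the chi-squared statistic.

The 9:3:3:1 ratio has 16 parts, so with N = 299 the expected counts are:
  yellow round: 299 × 9/16 = 168.1875
  yellow wrinkled: 299 × 3/16 = 56.0625
  green round: 299 × 3/16 = 56.0625
  green wrinkled: 299 × 1/16 = 18.6875
χ² = Σ (O − E)² / E
  yellow round: (173 − 168.1875)² / 168.1875 = 0.1377
  yellow wrinkled: (71 − 56.0625)² / 56.0625 = 3.9800
  green round: (25 − 56.0625)² / 56.0625 = 17.2108
  green wrinkled: (30 − 18.6875)² / 18.6875 = 6.8480
χ² = 0.1377 + 3.9800 + 17.2108 + 6.8480 = 28.1765 ≈ 28.177

28.177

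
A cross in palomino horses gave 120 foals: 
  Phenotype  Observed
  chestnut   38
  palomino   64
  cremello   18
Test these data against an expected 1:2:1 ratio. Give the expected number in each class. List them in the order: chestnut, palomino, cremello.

30, 60, 30

Under the 1:2:1 hypothesis (Σ ratio = 4, N = 120):
  chestnut: 120 × 1/4 = 30
  palomino: 120 × 2/4 = 60
  cremello: 120 × 1/4 = 30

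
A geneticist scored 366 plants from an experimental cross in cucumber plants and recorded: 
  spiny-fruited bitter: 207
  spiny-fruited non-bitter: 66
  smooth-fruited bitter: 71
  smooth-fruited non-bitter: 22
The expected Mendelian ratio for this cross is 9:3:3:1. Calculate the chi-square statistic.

Expected counts for N = 366 under a 9:3:3:1 ratio (total parts = 16):
  spiny-fruited bitter: 366 × 9/16 = 205.875
  spiny-fruited non-bitter: 366 × 3/16 = 68.625
  smooth-fruited bitter: 366 × 3/16 = 68.625
  smooth-fruited non-bitter: 366 × 1/16 = 22.875
χ² = Σ (O − E)² / E
  spiny-fruited bitter: (207 − 205.875)² / 205.875 = 0.0061
  spiny-fruited non-bitter: (66 − 68.625)² / 68.625 = 0.1004
  smooth-fruited bitter: (71 − 68.625)² / 68.625 = 0.0822
  smooth-fruited non-bitter: (22 − 22.875)² / 22.875 = 0.0335
χ² = 0.0061 + 0.1004 + 0.0822 + 0.0335 = 0.2222 ≈ 0.222

0.222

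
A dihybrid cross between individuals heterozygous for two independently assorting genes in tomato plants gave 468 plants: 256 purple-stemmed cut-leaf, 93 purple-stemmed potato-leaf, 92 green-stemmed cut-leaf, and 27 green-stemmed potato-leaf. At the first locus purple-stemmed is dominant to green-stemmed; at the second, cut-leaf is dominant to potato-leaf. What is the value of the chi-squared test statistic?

A dihybrid F₂ with independent assortment and complete dominance at both loci gives a 9:3:3:1 phenotypic ratio.
Under the 9:3:3:1 hypothesis (Σ ratio = 16, N = 468):
  purple-stemmed cut-leaf: 468 × 9/16 = 263.25
  purple-stemmed potato-leaf: 468 × 3/16 = 87.75
  green-stemmed cut-leaf: 468 × 3/16 = 87.75
  green-stemmed potato-leaf: 468 × 1/16 = 29.25
χ² = Σ (O − E)² / E
  purple-stemmed cut-leaf: (256 − 263.25)² / 263.25 = 0.1997
  purple-stemmed potato-leaf: (93 − 87.75)² / 87.75 = 0.3141
  green-stemmed cut-leaf: (92 − 87.75)² / 87.75 = 0.2058
  green-stemmed potato-leaf: (27 − 29.25)² / 29.25 = 0.1731
χ² = 0.1997 + 0.3141 + 0.2058 + 0.1731 = 0.8927 ≈ 0.893

0.893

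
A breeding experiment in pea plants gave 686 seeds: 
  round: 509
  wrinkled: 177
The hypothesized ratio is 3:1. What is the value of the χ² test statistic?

Under the 3:1 hypothesis (Σ ratio = 4, N = 686):
  round: 686 × 3/4 = 514.5
  wrinkled: 686 × 1/4 = 171.5
χ² = Σ (O − E)² / E
  round: (509 − 514.5)² / 514.5 = 0.0588
  wrinkled: (177 − 171.5)² / 171.5 = 0.1764
χ² = 0.0588 + 0.1764 = 0.2352 ≈ 0.235

0.235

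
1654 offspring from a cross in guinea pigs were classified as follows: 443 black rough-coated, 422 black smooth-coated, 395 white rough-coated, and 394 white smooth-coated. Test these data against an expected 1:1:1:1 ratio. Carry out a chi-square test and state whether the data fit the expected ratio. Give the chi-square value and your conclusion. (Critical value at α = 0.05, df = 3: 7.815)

4.027; consistent

Total ratio parts = 4. Expected numbers out of 1654:
  black rough-coated: 1654 × 1/4 = 413.5
  black smooth-coated: 1654 × 1/4 = 413.5
  white rough-coated: 1654 × 1/4 = 413.5
  white smooth-coated: 1654 × 1/4 = 413.5
χ² = Σ (O − E)² / E
  black rough-coated: (443 − 413.5)² / 413.5 = 2.1046
  black smooth-coated: (422 − 413.5)² / 413.5 = 0.1747
  white rough-coated: (395 − 413.5)² / 413.5 = 0.8277
  white smooth-coated: (394 − 413.5)² / 413.5 = 0.9196
χ² = 2.1046 + 0.1747 + 0.8277 + 0.9196 = 4.0266 ≈ 4.027
Degrees of freedom = 4 − 1 = 3; critical value at α = 0.05 is 7.815.
Since 4.027 < 7.815, we fail to reject the null hypothesis — the data are consistent with the 1:1:1:1 ratio.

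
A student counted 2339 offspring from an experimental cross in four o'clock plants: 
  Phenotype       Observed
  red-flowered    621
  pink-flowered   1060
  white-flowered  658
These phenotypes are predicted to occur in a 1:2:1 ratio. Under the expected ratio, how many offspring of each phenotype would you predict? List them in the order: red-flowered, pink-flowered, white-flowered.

584.75, 1169.5, 584.75

The 1:2:1 ratio has 4 parts, so with N = 2339 the expected counts are:
  red-flowered: 2339 × 1/4 = 584.75
  pink-flowered: 2339 × 2/4 = 1169.5
  white-flowered: 2339 × 1/4 = 584.75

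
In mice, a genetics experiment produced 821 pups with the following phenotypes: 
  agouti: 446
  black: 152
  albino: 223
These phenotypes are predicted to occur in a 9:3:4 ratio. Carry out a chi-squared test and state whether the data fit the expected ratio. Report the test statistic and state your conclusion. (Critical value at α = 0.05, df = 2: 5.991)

Expected counts for N = 821 under a 9:3:4 ratio (total parts = 16):
  agouti: 821 × 9/16 = 461.8125
  black: 821 × 3/16 = 153.9375
  albino: 821 × 4/16 = 205.25
χ² = Σ (O − E)² / E
  agouti: (446 − 461.8125)² / 461.8125 = 0.5414
  black: (152 − 153.9375)² / 153.9375 = 0.0244
  albino: (223 − 205.25)² / 205.25 = 1.5350
χ² = 0.5414 + 0.0244 + 1.5350 = 2.1008 ≈ 2.101
Degrees of freedom = 3 − 1 = 2; critical value at α = 0.05 is 5.991.
Since 2.101 < 5.991, we fail to reject the null hypothesis — the data are consistent with the 9:3:4 ratio.

2.101; consistent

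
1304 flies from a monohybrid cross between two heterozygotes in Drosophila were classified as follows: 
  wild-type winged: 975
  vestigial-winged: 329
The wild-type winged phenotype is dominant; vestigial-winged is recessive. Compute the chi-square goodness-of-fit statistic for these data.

For a monohybrid cross between heterozygotes with complete dominance, the expected phenotypic ratio is 3:1.
Total ratio parts = 4. Expected numbers out of 1304:
  wild-type winged: 1304 × 3/4 = 978
  vestigial-winged: 1304 × 1/4 = 326
χ² = Σ (O − E)² / E
  wild-type winged: (975 − 978)² / 978 = 0.0092
  vestigial-winged: (329 − 326)² / 326 = 0.0276
χ² = 0.0092 + 0.0276 = 0.0368 ≈ 0.037

0.037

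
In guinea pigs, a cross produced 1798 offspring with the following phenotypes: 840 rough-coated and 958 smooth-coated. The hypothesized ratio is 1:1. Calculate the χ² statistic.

7.744

Under the 1:1 hypothesis (Σ ratio = 2, N = 1798):
  rough-coated: 1798 × 1/2 = 899
  smooth-coated: 1798 × 1/2 = 899
χ² = Σ (O − E)² / E
  rough-coated: (840 − 899)² / 899 = 3.8721
  smooth-coated: (958 − 899)² / 899 = 3.8721
χ² = 3.8721 + 3.8721 = 7.7442 ≈ 7.744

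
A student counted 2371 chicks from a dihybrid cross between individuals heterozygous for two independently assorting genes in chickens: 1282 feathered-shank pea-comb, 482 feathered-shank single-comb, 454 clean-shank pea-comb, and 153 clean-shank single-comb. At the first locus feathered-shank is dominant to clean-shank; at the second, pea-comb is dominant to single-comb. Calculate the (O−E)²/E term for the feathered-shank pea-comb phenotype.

2.003

A dihybrid F₂ with independent assortment and complete dominance at both loci gives a 9:3:3:1 phenotypic ratio.
Under the 9:3:3:1 hypothesis (Σ ratio = 16, N = 2371):
  feathered-shank pea-comb: 2371 × 9/16 = 1333.6875
  feathered-shank single-comb: 2371 × 3/16 = 444.5625
  clean-shank pea-comb: 2371 × 3/16 = 444.5625
  clean-shank single-comb: 2371 × 1/16 = 148.1875
Contribution of feathered-shank pea-comb: (1282 − 1333.6875)² / 1333.6875 = 2.0032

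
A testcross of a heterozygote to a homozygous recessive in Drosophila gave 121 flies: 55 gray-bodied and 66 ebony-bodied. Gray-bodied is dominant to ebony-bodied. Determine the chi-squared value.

A testcross of a heterozygote (Aa × aa) gives a 1:1 phenotypic ratio.
Total ratio parts = 2. Expected numbers out of 121:
  gray-bodied: 121 × 1/2 = 60.5
  ebony-bodied: 121 × 1/2 = 60.5
χ² = Σ (O − E)² / E
  gray-bodied: (55 − 60.5)² / 60.5 = 0.5000
  ebony-bodied: (66 − 60.5)² / 60.5 = 0.5000
χ² = 0.5000 + 0.5000 = 1.000

1.000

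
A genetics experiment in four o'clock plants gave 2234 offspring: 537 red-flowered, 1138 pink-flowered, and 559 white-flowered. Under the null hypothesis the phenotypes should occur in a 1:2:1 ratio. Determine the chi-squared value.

1.223

Total ratio parts = 4. Expected numbers out of 2234:
  red-flowered: 2234 × 1/4 = 558.5
  pink-flowered: 2234 × 2/4 = 1117
  white-flowered: 2234 × 1/4 = 558.5
χ² = Σ (O − E)² / E
  red-flowered: (537 − 558.5)² / 558.5 = 0.8277
  pink-flowered: (1138 − 1117)² / 1117 = 0.3948
  white-flowered: (559 − 558.5)² / 558.5 = 0.0004
χ² = 0.8277 + 0.3948 + 0.0004 = 1.2229 ≈ 1.223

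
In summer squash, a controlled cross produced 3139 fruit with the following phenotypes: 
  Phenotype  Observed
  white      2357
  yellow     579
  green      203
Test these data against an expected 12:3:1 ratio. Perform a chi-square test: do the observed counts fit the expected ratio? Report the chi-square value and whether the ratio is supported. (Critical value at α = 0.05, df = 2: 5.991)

The 12:3:1 ratio has 16 parts, so with N = 3139 the expected counts are:
  white: 3139 × 12/16 = 2354.25
  yellow: 3139 × 3/16 = 588.5625
  green: 3139 × 1/16 = 196.1875
χ² = Σ (O − E)² / E
  white: (2357 − 2354.25)² / 2354.25 = 0.0032
  yellow: (579 − 588.5625)² / 588.5625 = 0.1554
  green: (203 − 196.1875)² / 196.1875 = 0.2366
χ² = 0.0032 + 0.1554 + 0.2366 = 0.3952 ≈ 0.395
Degrees of freedom = 3 − 1 = 2; critical value at α = 0.05 is 5.991.
Since 0.395 < 5.991, we fail to reject the null hypothesis — the data are consistent with the 12:3:1 ratio.

0.395; consistent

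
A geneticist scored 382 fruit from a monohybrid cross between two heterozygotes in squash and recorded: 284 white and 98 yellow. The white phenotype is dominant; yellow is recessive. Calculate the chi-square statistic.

0.087

For a monohybrid cross between heterozygotes with complete dominance, the expected phenotypic ratio is 3:1.
The 3:1 ratio has 4 parts, so with N = 382 the expected counts are:
  white: 382 × 3/4 = 286.5
  yellow: 382 × 1/4 = 95.5
χ² = Σ (O − E)² / E
  white: (284 − 286.5)² / 286.5 = 0.0218
  yellow: (98 − 95.5)² / 95.5 = 0.0654
χ² = 0.0218 + 0.0654 = 0.0872 ≈ 0.087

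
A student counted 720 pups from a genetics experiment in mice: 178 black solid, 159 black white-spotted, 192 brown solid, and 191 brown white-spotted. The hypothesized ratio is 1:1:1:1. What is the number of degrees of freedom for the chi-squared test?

3

A goodness-of-fit test with 4 phenotype classes has df = 4 − 1 = 3.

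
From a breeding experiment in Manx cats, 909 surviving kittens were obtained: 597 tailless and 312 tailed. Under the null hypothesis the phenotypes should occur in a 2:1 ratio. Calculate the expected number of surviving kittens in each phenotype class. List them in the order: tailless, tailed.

Under the 2:1 hypothesis (Σ ratio = 3, N = 909):
  tailless: 909 × 2/3 = 606
  tailed: 909 × 1/3 = 303

606, 303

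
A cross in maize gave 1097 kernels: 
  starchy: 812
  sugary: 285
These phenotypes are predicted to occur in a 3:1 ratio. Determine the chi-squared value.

Expected counts for N = 1097 under a 3:1 ratio (total parts = 4):
  starchy: 1097 × 3/4 = 822.75
  sugary: 1097 × 1/4 = 274.25
χ² = Σ (O − E)² / E
  starchy: (812 − 822.75)² / 822.75 = 0.1405
  sugary: (285 − 274.25)² / 274.25 = 0.4214
χ² = 0.1405 + 0.4214 = 0.5619 ≈ 0.562

0.562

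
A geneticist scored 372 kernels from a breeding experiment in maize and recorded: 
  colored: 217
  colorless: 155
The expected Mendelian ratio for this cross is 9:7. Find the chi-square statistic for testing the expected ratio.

Expected counts for N = 372 under a 9:7 ratio (total parts = 16):
  colored: 372 × 9/16 = 209.25
  colorless: 372 × 7/16 = 162.75
χ² = Σ (O − E)² / E
  colored: (217 − 209.25)² / 209.25 = 0.2870
  colorless: (155 − 162.75)² / 162.75 = 0.3690
χ² = 0.2870 + 0.3690 = 0.656

0.656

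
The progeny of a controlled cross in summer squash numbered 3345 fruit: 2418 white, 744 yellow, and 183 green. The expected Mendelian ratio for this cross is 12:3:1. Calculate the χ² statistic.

Expected counts for N = 3345 under a 12:3:1 ratio (total parts = 16):
  white: 3345 × 12/16 = 2508.75
  yellow: 3345 × 3/16 = 627.1875
  green: 3345 × 1/16 = 209.0625
χ² = Σ (O − E)² / E
  white: (2418 − 2508.75)² / 2508.75 = 3.2827
  yellow: (744 − 627.1875)² / 627.1875 = 21.7561
  green: (183 − 209.0625)² / 209.0625 = 3.2490
χ² = 3.2827 + 21.7561 + 3.2490 = 28.2878 ≈ 28.288

28.288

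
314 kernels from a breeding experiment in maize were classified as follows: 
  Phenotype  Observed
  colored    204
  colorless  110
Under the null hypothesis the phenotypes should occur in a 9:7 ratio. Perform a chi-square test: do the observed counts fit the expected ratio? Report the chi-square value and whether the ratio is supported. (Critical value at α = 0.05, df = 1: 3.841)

9.698; not consistent

Total ratio parts = 16. Expected numbers out of 314:
  colored: 314 × 9/16 = 176.625
  colorless: 314 × 7/16 = 137.375
χ² = Σ (O − E)² / E
  colored: (204 − 176.625)² / 176.625 = 4.2428
  colorless: (110 − 137.375)² / 137.375 = 5.4551
χ² = 4.2428 + 5.4551 = 9.6979 ≈ 9.698
Degrees of freedom = 2 − 1 = 1; critical value at α = 0.05 is 3.841.
Since 9.698 > 3.841, we reject the null hypothesis — the data do not fit the 9:7 ratio.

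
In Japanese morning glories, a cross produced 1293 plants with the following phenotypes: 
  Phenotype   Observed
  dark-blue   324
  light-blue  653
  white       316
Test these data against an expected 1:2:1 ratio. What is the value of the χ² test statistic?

Total ratio parts = 4. Expected numbers out of 1293:
  dark-blue: 1293 × 1/4 = 323.25
  light-blue: 1293 × 2/4 = 646.5
  white: 1293 × 1/4 = 323.25
χ² = Σ (O − E)² / E
  dark-blue: (324 − 323.25)² / 323.25 = 0.0017
  light-blue: (653 − 646.5)² / 646.5 = 0.0654
  white: (316 − 323.25)² / 323.25 = 0.1626
χ² = 0.0017 + 0.0654 + 0.1626 = 0.2297 ≈ 0.230

0.230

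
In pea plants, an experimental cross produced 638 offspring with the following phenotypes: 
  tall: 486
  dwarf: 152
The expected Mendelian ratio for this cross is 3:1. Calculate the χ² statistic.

0.470

The 3:1 ratio has 4 parts, so with N = 638 the expected counts are:
  tall: 638 × 3/4 = 478.5
  dwarf: 638 × 1/4 = 159.5
χ² = Σ (O − E)² / E
  tall: (486 − 478.5)² / 478.5 = 0.1176
  dwarf: (152 − 159.5)² / 159.5 = 0.3527
χ² = 0.1176 + 0.3527 = 0.4703 ≈ 0.470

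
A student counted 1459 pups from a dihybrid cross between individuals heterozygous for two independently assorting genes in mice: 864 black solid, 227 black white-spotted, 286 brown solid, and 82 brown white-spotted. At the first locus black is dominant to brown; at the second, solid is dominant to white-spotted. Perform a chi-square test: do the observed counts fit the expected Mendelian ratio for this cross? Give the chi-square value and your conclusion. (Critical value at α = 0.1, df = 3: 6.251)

A dihybrid F₂ with independent assortment and complete dominance at both loci gives a 9:3:3:1 phenotypic ratio.
Under the 9:3:3:1 hypothesis (Σ ratio = 16, N = 1459):
  black solid: 1459 × 9/16 = 820.6875
  black white-spotted: 1459 × 3/16 = 273.5625
  brown solid: 1459 × 3/16 = 273.5625
  brown white-spotted: 1459 × 1/16 = 91.1875
χ² = Σ (O − E)² / E
  black solid: (864 − 820.6875)² / 820.6875 = 2.2859
  black white-spotted: (227 − 273.5625)² / 273.5625 = 7.9253
  brown solid: (286 − 273.5625)² / 273.5625 = 0.5655
  brown white-spotted: (82 − 91.1875)² / 91.1875 = 0.9257
χ² = 2.2859 + 7.9253 + 0.5655 + 0.9257 = 11.7024 ≈ 11.702
Degrees of freedom = 4 − 1 = 3; critical value at α = 0.1 is 6.251.
Since 11.702 > 6.251, we reject the null hypothesis — the data do not fit the 9:3:3:1 ratio.

11.702; not consistent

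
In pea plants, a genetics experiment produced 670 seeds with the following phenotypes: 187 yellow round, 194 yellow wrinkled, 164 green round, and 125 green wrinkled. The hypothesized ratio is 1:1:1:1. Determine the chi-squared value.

Total ratio parts = 4. Expected numbers out of 670:
  yellow round: 670 × 1/4 = 167.5
  yellow wrinkled: 670 × 1/4 = 167.5
  green round: 670 × 1/4 = 167.5
  green wrinkled: 670 × 1/4 = 167.5
χ² = Σ (O − E)² / E
  yellow round: (187 − 167.5)² / 167.5 = 2.2701
  yellow wrinkled: (194 − 167.5)² / 167.5 = 4.1925
  green round: (164 − 167.5)² / 167.5 = 0.0731
  green wrinkled: (125 − 167.5)² / 167.5 = 10.7836
χ² = 2.2701 + 4.1925 + 0.0731 + 10.7836 = 17.3193 ≈ 17.319

17.319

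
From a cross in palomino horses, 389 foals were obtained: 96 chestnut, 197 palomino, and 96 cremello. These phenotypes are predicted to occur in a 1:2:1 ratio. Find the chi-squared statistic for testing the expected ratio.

Total ratio parts = 4. Expected numbers out of 389:
  chestnut: 389 × 1/4 = 97.25
  palomino: 389 × 2/4 = 194.5
  cremello: 389 × 1/4 = 97.25
χ² = Σ (O − E)² / E
  chestnut: (96 − 97.25)² / 97.25 = 0.0161
  palomino: (197 − 194.5)² / 194.5 = 0.0321
  cremello: (96 − 97.25)² / 97.25 = 0.0161
χ² = 0.0161 + 0.0321 + 0.0161 = 0.0643 ≈ 0.064

0.064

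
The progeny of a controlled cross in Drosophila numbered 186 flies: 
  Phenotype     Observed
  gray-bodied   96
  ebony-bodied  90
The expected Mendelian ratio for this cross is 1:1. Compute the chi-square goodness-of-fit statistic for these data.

The 1:1 ratio has 2 parts, so with N = 186 the expected counts are:
  gray-bodied: 186 × 1/2 = 93
  ebony-bodied: 186 × 1/2 = 93
χ² = Σ (O − E)² / E
  gray-bodied: (96 − 93)² / 93 = 0.0968
  ebony-bodied: (90 − 93)² / 93 = 0.0968
χ² = 0.0968 + 0.0968 = 0.1936 ≈ 0.194

0.194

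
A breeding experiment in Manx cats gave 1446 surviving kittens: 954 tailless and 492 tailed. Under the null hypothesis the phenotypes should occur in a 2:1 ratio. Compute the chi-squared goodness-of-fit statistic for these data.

0.311

Expected counts for N = 1446 under a 2:1 ratio (total parts = 3):
  tailless: 1446 × 2/3 = 964
  tailed: 1446 × 1/3 = 482
χ² = Σ (O − E)² / E
  tailless: (954 − 964)² / 964 = 0.1037
  tailed: (492 − 482)² / 482 = 0.2075
χ² = 0.1037 + 0.2075 = 0.3112 ≈ 0.311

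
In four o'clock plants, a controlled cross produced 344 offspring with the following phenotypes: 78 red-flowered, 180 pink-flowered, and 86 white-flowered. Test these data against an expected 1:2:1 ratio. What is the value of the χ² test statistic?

1.116

Expected counts for N = 344 under a 1:2:1 ratio (total parts = 4):
  red-flowered: 344 × 1/4 = 86
  pink-flowered: 344 × 2/4 = 172
  white-flowered: 344 × 1/4 = 86
χ² = Σ (O − E)² / E
  red-flowered: (78 − 86)² / 86 = 0.7442
  pink-flowered: (180 − 172)² / 172 = 0.3721
  white-flowered: (86 − 86)² / 86 = 0.0000
χ² = 0.7442 + 0.3721 + 0.0000 = 1.1163 ≈ 1.116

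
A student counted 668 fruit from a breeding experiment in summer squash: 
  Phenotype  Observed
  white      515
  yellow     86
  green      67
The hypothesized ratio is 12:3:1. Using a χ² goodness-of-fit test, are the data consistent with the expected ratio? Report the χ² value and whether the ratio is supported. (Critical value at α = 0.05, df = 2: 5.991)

The 12:3:1 ratio has 16 parts, so with N = 668 the expected counts are:
  white: 668 × 12/16 = 501
  yellow: 668 × 3/16 = 125.25
  green: 668 × 1/16 = 41.75
χ² = Σ (O − E)² / E
  white: (515 − 501)² / 501 = 0.3912
  yellow: (86 − 125.25)² / 125.25 = 12.2999
  green: (67 − 41.75)² / 41.75 = 15.2710
χ² = 0.3912 + 12.2999 + 15.2710 = 27.9621 ≈ 27.962
Degrees of freedom = 3 − 1 = 2; critical value at α = 0.05 is 5.991.
Since 27.962 > 5.991, we reject the null hypothesis — the data do not fit the 12:3:1 ratio.

27.962; not consistent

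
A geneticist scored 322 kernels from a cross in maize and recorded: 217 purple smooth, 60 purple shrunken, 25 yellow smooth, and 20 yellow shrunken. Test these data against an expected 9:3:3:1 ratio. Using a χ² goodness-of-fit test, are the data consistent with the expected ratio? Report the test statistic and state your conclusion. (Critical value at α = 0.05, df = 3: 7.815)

27.836; not consistent

The 9:3:3:1 ratio has 16 parts, so with N = 322 the expected counts are:
  purple smooth: 322 × 9/16 = 181.125
  purple shrunken: 322 × 3/16 = 60.375
  yellow smooth: 322 × 3/16 = 60.375
  yellow shrunken: 322 × 1/16 = 20.125
χ² = Σ (O − E)² / E
  purple smooth: (217 − 181.125)² / 181.125 = 7.1057
  purple shrunken: (60 − 60.375)² / 60.375 = 0.0023
  yellow smooth: (25 − 60.375)² / 60.375 = 20.7270
  yellow shrunken: (20 − 20.125)² / 20.125 = 0.0008
χ² = 7.1057 + 0.0023 + 20.7270 + 0.0008 = 27.8358 ≈ 27.836
Degrees of freedom = 4 − 1 = 3; critical value at α = 0.05 is 7.815.
Since 27.836 > 7.815, we reject the null hypothesis — the data do not fit the 9:3:3:1 ratio.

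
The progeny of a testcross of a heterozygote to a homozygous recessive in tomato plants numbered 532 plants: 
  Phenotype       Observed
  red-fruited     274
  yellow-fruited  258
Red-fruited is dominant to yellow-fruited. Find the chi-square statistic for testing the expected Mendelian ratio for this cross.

0.481

A testcross of a heterozygote (Aa × aa) gives a 1:1 phenotypic ratio.
Expected counts for N = 532 under a 1:1 ratio (total parts = 2):
  red-fruited: 532 × 1/2 = 266
  yellow-fruited: 532 × 1/2 = 266
χ² = Σ (O − E)² / E
  red-fruited: (274 − 266)² / 266 = 0.2406
  yellow-fruited: (258 − 266)² / 266 = 0.2406
χ² = 0.2406 + 0.2406 = 0.4812 ≈ 0.481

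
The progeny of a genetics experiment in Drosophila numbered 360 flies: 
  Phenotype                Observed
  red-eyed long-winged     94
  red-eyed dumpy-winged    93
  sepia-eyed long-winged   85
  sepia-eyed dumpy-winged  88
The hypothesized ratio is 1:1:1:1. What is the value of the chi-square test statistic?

0.600

The 1:1:1:1 ratio has 4 parts, so with N = 360 the expected counts are:
  red-eyed long-winged: 360 × 1/4 = 90
  red-eyed dumpy-winged: 360 × 1/4 = 90
  sepia-eyed long-winged: 360 × 1/4 = 90
  sepia-eyed dumpy-winged: 360 × 1/4 = 90
χ² = Σ (O − E)² / E
  red-eyed long-winged: (94 − 90)² / 90 = 0.1778
  red-eyed dumpy-winged: (93 − 90)² / 90 = 0.1000
  sepia-eyed long-winged: (85 − 90)² / 90 = 0.2778
  sepia-eyed dumpy-winged: (88 − 90)² / 90 = 0.0444
χ² = 0.1778 + 0.1000 + 0.2778 + 0.0444 = 0.600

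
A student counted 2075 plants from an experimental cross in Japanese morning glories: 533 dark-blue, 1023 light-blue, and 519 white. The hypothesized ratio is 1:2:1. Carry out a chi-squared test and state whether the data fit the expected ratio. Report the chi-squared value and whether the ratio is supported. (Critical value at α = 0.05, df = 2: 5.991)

0.594; consistent

Total ratio parts = 4. Expected numbers out of 2075:
  dark-blue: 2075 × 1/4 = 518.75
  light-blue: 2075 × 2/4 = 1037.5
  white: 2075 × 1/4 = 518.75
χ² = Σ (O − E)² / E
  dark-blue: (533 − 518.75)² / 518.75 = 0.3914
  light-blue: (1023 − 1037.5)² / 1037.5 = 0.2027
  white: (519 − 518.75)² / 518.75 = 0.0001
χ² = 0.3914 + 0.2027 + 0.0001 = 0.5942 ≈ 0.594
Degrees of freedom = 3 − 1 = 2; critical value at α = 0.05 is 5.991.
Since 0.594 < 5.991, we fail to reject the null hypothesis — the data are consistent with the 1:2:1 ratio.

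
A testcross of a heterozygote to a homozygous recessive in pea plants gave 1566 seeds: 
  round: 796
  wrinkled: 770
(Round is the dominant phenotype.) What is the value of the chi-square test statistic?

0.432

A testcross of a heterozygote (Aa × aa) gives a 1:1 phenotypic ratio.
Expected counts for N = 1566 under a 1:1 ratio (total parts = 2):
  round: 1566 × 1/2 = 783
  wrinkled: 1566 × 1/2 = 783
χ² = Σ (O − E)² / E
  round: (796 − 783)² / 783 = 0.2158
  wrinkled: (770 − 783)² / 783 = 0.2158
χ² = 0.2158 + 0.2158 = 0.4316 ≈ 0.432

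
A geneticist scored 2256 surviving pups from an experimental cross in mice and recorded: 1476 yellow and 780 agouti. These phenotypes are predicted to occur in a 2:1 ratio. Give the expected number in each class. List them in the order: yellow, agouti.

Expected counts for N = 2256 under a 2:1 ratio (total parts = 3):
  yellow: 2256 × 2/3 = 1504
  agouti: 2256 × 1/3 = 752

1504, 752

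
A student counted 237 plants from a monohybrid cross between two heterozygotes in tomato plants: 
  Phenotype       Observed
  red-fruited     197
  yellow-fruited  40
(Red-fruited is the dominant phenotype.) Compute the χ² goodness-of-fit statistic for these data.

For a monohybrid cross between heterozygotes with complete dominance, the expected phenotypic ratio is 3:1.
Total ratio parts = 4. Expected numbers out of 237:
  red-fruited: 237 × 3/4 = 177.75
  yellow-fruited: 237 × 1/4 = 59.25
χ² = Σ (O − E)² / E
  red-fruited: (197 − 177.75)² / 177.75 = 2.0847
  yellow-fruited: (40 − 59.25)² / 59.25 = 6.2542
χ² = 2.0847 + 6.2542 = 8.3389 ≈ 8.339

8.339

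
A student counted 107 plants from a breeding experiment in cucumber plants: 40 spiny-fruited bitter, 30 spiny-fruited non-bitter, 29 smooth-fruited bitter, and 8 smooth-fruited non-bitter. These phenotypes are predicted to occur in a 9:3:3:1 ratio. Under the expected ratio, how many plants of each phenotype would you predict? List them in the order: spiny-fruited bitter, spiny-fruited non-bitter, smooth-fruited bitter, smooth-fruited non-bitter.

60.1875, 20.0625, 20.0625, 6.6875

Expected counts for N = 107 under a 9:3:3:1 ratio (total parts = 16):
  spiny-fruited bitter: 107 × 9/16 = 60.1875
  spiny-fruited non-bitter: 107 × 3/16 = 20.0625
  smooth-fruited bitter: 107 × 3/16 = 20.0625
  smooth-fruited non-bitter: 107 × 1/16 = 6.6875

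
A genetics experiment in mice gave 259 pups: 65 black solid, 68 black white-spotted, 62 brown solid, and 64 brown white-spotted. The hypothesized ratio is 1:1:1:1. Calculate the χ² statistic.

0.290

Total ratio parts = 4. Expected numbers out of 259:
  black solid: 259 × 1/4 = 64.75
  black white-spotted: 259 × 1/4 = 64.75
  brown solid: 259 × 1/4 = 64.75
  brown white-spotted: 259 × 1/4 = 64.75
χ² = Σ (O − E)² / E
  black solid: (65 − 64.75)² / 64.75 = 0.0010
  black white-spotted: (68 − 64.75)² / 64.75 = 0.1631
  brown solid: (62 − 64.75)² / 64.75 = 0.1168
  brown white-spotted: (64 − 64.75)² / 64.75 = 0.0087
χ² = 0.0010 + 0.1631 + 0.1168 + 0.0087 = 0.2896 ≈ 0.290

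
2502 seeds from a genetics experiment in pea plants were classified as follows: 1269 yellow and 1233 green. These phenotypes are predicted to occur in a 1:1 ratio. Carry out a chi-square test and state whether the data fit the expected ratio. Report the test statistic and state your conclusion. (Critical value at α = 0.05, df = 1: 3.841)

Expected counts for N = 2502 under a 1:1 ratio (total parts = 2):
  yellow: 2502 × 1/2 = 1251
  green: 2502 × 1/2 = 1251
χ² = Σ (O − E)² / E
  yellow: (1269 − 1251)² / 1251 = 0.2590
  green: (1233 − 1251)² / 1251 = 0.2590
χ² = 0.2590 + 0.2590 = 0.518
Degrees of freedom = 2 − 1 = 1; critical value at α = 0.05 is 3.841.
Since 0.518 < 3.841, we fail to reject the null hypothesis — the data are consistent with the 1:1 ratio.

0.518; consistent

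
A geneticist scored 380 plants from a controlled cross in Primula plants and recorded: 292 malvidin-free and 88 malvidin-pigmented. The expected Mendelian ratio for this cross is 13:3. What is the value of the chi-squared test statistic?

4.846

The 13:3 ratio has 16 parts, so with N = 380 the expected counts are:
  malvidin-free: 380 × 13/16 = 308.75
  malvidin-pigmented: 380 × 3/16 = 71.25
χ² = Σ (O − E)² / E
  malvidin-free: (292 − 308.75)² / 308.75 = 0.9087
  malvidin-pigmented: (88 − 71.25)² / 71.25 = 3.9377
χ² = 0.9087 + 3.9377 = 4.8464 ≈ 4.846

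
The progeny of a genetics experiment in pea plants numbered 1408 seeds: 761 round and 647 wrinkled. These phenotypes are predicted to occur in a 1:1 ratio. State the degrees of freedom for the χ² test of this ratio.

A goodness-of-fit test with 2 phenotype classes has df = 2 − 1 = 1.

1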